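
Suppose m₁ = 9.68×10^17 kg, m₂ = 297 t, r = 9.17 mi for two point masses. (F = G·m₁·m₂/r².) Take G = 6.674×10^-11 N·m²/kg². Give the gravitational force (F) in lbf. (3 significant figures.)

From Newton's law of gravitation: F = Gm₁m₂/r².
m₁ = 9.68×10^17 kg; m₂ = 297 t = 2.970×10^5 kg; r = 9.17 mi = 14758 m; G = 6.674×10^-11 N·m²/kg².
F = 88101 N
88101 N × (1 lbf / 4.448 N) = 19806 lbf

19800 lbf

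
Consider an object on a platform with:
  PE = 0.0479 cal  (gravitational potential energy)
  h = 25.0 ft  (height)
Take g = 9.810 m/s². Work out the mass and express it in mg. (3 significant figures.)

2680 mg

Rearranging PE = m·g·h for m: m = PE/(g·h).
PE = 0.0479 cal = 0.2004 J; h = 25.0 ft = 7.620 m; g = 9.810 m/s².
m = 0.002681 kg
0.002681 kg × (1 mg / 1.000×10^-6 kg) = 2681 mg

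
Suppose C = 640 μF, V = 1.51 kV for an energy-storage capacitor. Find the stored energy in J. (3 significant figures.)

Directly: E = ½CV².
C = 640 μF = 6.400×10^-4 F; V = 1.51 kV = 1510 V.
E = 729.6 J  (the unit combination reduces to kg·m²/s² = J)

730 J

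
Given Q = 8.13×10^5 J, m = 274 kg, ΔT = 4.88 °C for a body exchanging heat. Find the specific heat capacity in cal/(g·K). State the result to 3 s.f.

0.145 cal/(g·K)

Solving Q = m·c·ΔT for c: c = Q/(m·ΔT).
Q = 8.13×10^5 J; m = 274 kg; ΔT = 4.88 °C = 4.880 K.
c = 608.0 J/(kg·K)
608.0 J/(kg·K) × (1 cal/(g·K) / 4184 J/(kg·K)) = 0.1453 cal/(g·K)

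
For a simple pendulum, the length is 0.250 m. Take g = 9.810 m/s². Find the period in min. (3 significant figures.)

0.0167 min

Directly: T = 2π√(L/g).
L = 0.250 m; g = 9.810 m/s².
T = 1.003 s
1.003 s × (1 min / 60.00 s) = 0.01672 min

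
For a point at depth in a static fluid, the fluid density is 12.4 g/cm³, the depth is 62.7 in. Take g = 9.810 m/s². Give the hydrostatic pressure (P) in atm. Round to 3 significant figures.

P is given directly by: P = ρgh.
ρ = 12.4 g/cm³ = 12400 kg/m³; h = 62.7 in = 1.593 m; g = 9.810 m/s².
P = 1.937×10^5 Pa  (the unit combination reduces to kg/(m·s²) = Pa)
1.937×10^5 Pa × (1 atm / 1.013×10^5 Pa) = 1.912 atm

1.91 atm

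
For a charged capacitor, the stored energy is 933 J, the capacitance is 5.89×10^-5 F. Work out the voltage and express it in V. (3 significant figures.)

Rearranging E = ½C·V² for V: V = √(2E/C).
E = 933 J; C = 5.89×10^-5 F.
V = 5629 V  (the unit combination reduces to kg·m²/(A·s³) = V)

5630 V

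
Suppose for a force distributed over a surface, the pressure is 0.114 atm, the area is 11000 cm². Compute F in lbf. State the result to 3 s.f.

Rearranging P = F/A for F: F = P·A.
P = 0.114 atm = 11551 Pa; A = 11000 cm² = 1.100 m².
F = 12706 N
12706 N × (1 lbf / 4.448 N) = 2856 lbf

2860 lbf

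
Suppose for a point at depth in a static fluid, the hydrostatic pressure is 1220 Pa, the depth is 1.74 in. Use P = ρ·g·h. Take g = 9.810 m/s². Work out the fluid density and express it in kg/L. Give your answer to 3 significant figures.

Rearranging: ρ = P/(g·h).
P = 1220 Pa; h = 1.74 in = 0.04420 m; g = 9.810 m/s².
ρ = 2814 kg/m³
2814 kg/m³ × (1 kg/L / 1000 kg/m³) = 2.814 kg/L

2.81 kg/L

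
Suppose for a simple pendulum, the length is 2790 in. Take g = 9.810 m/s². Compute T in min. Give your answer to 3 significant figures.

T is given directly by: T = 2π√(L/g).
L = 2790 in = 70.87 m; g = 9.810 m/s².
T = 16.89 s
16.89 s × (1 min / 60.00 s) = 0.2815 min

0.281 min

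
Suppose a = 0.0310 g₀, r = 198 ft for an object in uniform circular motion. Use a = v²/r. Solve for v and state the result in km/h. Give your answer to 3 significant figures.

15.4 km/h

Rearranging: v = √(a·r).
a = 0.0310 g₀ = 0.3040 m/s²; r = 198 ft = 60.35 m.
v = 4.283 m/s
4.283 m/s × (1 km/h / 0.2778 m/s) = 15.42 km/h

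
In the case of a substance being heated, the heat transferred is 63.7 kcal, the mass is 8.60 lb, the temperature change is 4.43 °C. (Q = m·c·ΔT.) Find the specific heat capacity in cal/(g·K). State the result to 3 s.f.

3.69 cal/(g·K)

Rearranging Q = m·c·ΔT for c: c = Q/(m·ΔT).
Q = 63.7 kcal = 2.665×10^5 J; m = 8.60 lb = 3.901 kg; ΔT = 4.43 °C = 4.430 K.
c = 15423 J/(kg·K)
15423 J/(kg·K) × (1 cal/(g·K) / 4184 J/(kg·K)) = 3.686 cal/(g·K)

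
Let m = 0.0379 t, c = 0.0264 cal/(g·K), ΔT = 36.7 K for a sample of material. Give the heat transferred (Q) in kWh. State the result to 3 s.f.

Directly: Q = mcΔT.
m = 0.0379 t = 37.90 kg; c = 0.0264 cal/(g·K) = 110.5 J/(kg·K); ΔT = 36.7 K.
Q = 1.536×10^5 J
1.536×10^5 J × (1 kWh / 3.600×10^6 J) = 0.04268 kWh

0.0427 kWh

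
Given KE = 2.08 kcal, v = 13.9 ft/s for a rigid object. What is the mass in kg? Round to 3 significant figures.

Rearranging KE = ½mv² for m: m = 2·KE/v².
KE = 2.08 kcal = 8703 J; v = 13.9 ft/s = 4.237 m/s.
m = 969.7 kg

970 kg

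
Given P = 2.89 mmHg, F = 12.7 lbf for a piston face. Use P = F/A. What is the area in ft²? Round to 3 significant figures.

Rearranging P = F/A for A: A = F/P.
P = 2.89 mmHg = 385.3 Pa; F = 12.7 lbf = 56.49 N.
A = 0.1466 m²
0.1466 m² × (1 ft² / 0.09290 m²) = 1.578 ft²

1.58 ft²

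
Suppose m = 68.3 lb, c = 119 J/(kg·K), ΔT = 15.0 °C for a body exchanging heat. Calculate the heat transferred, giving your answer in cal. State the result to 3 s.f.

Q is given directly by: Q = mcΔT.
m = 68.3 lb = 30.98 kg; c = 119 J/(kg·K); ΔT = 15.0 °C = 15.00 K.
Q = 55300 J
55300 J × (1 cal / 4.184 J) = 13217 cal

13200 cal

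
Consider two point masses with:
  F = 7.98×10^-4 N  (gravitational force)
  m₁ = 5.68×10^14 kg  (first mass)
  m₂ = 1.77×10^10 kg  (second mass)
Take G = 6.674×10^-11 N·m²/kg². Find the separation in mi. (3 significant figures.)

From Newton's law of gravitation: r = √(G·m₁m₂/F).
F = 7.98×10^-4 N; m₁ = 5.68×10^14 kg; m₂ = 1.77×10^10 kg; G = 6.674×10^-11 N·m²/kg².
r = 9.170×10^8 m
9.170×10^8 m × (1 mi / 1609 m) = 5.698×10^5 mi

5.70×10^5 mi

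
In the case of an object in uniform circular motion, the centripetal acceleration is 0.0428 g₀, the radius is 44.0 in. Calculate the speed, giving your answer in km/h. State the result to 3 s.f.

2.47 km/h

Solving a = v²/r for v: v = √(a·r).
a = 0.0428 g₀ = 0.4197 m/s²; r = 44.0 in = 1.118 m.
v = 0.6849 m/s
0.6849 m/s × (1 km/h / 0.2778 m/s) = 2.466 km/h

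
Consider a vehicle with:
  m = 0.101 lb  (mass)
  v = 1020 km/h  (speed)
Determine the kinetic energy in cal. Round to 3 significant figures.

440 cal

Directly: KE = ½mv².
m = 0.101 lb = 0.04581 kg; v = 1020 km/h = 283.3 m/s.
KE = 1839 J
1839 J × (1 cal / 4.184 J) = 439.5 cal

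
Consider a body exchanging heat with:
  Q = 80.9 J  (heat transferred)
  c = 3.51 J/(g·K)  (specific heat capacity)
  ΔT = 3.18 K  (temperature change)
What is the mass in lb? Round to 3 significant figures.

0.0160 lb

Solving Q = m·c·ΔT for m: m = Q/(c·ΔT).
Q = 80.9 J; c = 3.51 J/(g·K) = 3510 J/(kg·K); ΔT = 3.18 K.
m = 0.007248 kg
0.007248 kg × (1 lb / 0.4536 kg) = 0.01598 lb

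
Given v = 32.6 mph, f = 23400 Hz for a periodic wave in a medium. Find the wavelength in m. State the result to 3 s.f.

Rearranging: λ = v/f.
v = 32.6 mph = 14.57 m/s; f = 23400 Hz.
λ = 6.228×10^-4 m

6.23×10^-4 m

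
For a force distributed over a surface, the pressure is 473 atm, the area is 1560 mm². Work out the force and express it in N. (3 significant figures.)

74800 N

Solving P = F/A for F: F = P·A.
P = 473 atm = 4.793×10^7 Pa; A = 1560 mm² = 0.001560 m².
F = 74766 N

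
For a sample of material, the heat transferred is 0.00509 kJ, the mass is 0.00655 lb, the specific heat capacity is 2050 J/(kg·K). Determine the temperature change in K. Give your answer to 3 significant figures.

0.836 K

Solving Q = m·c·ΔT for ΔT: ΔT = Q/(m·c).
Q = 0.00509 kJ = 5.090 J; m = 0.00655 lb = 0.002971 kg; c = 2050 J/(kg·K).
ΔT = 0.8357 K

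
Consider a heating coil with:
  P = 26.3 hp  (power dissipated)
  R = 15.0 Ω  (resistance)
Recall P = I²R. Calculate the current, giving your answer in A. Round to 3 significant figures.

36.2 A

Rearranging P = I²R for I: I = √(P/R).
P = 26.3 hp = 19612 W; R = 15.0 Ω.
I = 36.16 A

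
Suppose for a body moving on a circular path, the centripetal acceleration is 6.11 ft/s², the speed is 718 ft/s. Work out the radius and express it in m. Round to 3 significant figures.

25700 m

Rearranging a = v²/r for r: r = v²/a.
a = 6.11 ft/s² = 1.862 m/s²; v = 718 ft/s = 218.8 m/s.
r = 25717 m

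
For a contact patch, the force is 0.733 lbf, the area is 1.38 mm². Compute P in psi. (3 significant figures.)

343 psi

P is given directly by: P = F/A.
F = 0.733 lbf = 3.261 N; A = 1.38 mm² = 1.380×10^-6 m².
P = 2.363×10^6 Pa
2.363×10^6 Pa × (1 psi / 6895 Pa) = 342.7 psi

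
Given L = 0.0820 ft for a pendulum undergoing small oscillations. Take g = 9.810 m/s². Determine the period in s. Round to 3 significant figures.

Directly: T = 2π√(L/g).
L = 0.0820 ft = 0.02499 m; g = 9.810 m/s².
T = 0.3171 s

0.317 s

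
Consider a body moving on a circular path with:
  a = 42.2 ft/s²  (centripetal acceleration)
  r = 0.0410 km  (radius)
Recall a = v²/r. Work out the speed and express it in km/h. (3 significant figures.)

Rearranging: v = √(a·r).
a = 42.2 ft/s² = 12.86 m/s²; r = 0.0410 km = 41.00 m.
v = 22.96 m/s
22.96 m/s × (1 km/h / 0.2778 m/s) = 82.67 km/h

82.7 km/h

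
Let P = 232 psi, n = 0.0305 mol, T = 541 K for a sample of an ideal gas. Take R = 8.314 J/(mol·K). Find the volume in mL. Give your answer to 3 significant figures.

85.8 mL

From the ideal-gas law: V = nRT/P.
P = 232 psi = 1.600×10^6 Pa; n = 0.0305 mol; T = 541 K; R = 8.314 J/(mol·K).
V = 8.576×10^-5 m³
8.576×10^-5 m³ × (1 mL / 1.000×10^-6 m³) = 85.76 mL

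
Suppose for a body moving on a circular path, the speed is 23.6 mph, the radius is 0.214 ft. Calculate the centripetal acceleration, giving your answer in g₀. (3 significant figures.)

a is given directly by: a = v²/r.
v = 23.6 mph = 10.55 m/s; r = 0.214 ft = 0.06523 m.
a = 1706 m/s²
1706 m/s² × (1 g₀ / 9.807 m/s²) = 174.0 g₀

174 g₀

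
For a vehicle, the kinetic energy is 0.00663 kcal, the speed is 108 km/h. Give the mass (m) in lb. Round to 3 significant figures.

0.136 lb

Rearranging KE = ½mv² for m: m = 2·KE/v².
KE = 0.00663 kcal = 27.74 J; v = 108 km/h = 30.00 m/s.
m = 0.06164 kg
0.06164 kg × (1 lb / 0.4536 kg) = 0.1359 lb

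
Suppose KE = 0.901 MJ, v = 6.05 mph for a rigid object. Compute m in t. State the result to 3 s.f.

Solving KE = ½mv² for m: m = 2·KE/v².
KE = 0.901 MJ = 9.010×10^5 J; v = 6.05 mph = 2.705 m/s.
m = 2.463×10^5 kg
2.463×10^5 kg × (1 t / 1000 kg) = 246.3 t

246 t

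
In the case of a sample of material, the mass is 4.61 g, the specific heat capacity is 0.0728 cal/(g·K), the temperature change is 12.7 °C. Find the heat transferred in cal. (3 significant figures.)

Directly: Q = mcΔT.
m = 4.61 g = 0.004610 kg; c = 0.0728 cal/(g·K) = 304.6 J/(kg·K); ΔT = 12.7 °C = 12.70 K.
Q = 17.83 J
17.83 J × (1 cal / 4.184 J) = 4.262 cal

4.26 cal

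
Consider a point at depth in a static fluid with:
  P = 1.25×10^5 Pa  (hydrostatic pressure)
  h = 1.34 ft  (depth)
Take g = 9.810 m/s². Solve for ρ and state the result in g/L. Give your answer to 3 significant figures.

31200 g/L

Rearranging P = ρ·g·h for ρ: ρ = P/(g·h).
P = 1.25×10^5 Pa; h = 1.34 ft = 0.4084 m; g = 9.810 m/s².
ρ = 31198 kg/m³
Since 1 g/L = 1 kg/m³, 31198 g/L.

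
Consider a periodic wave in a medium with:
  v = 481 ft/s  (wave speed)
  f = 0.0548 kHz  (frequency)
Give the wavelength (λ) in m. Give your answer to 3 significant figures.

2.68 m

Rearranging v = f·λ for λ: λ = v/f.
v = 481 ft/s = 146.6 m/s; f = 0.0548 kHz = 54.80 Hz.
λ = 2.675 m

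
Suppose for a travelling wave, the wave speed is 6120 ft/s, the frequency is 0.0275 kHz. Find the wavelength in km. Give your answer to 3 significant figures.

Solving v = f·λ for λ: λ = v/f.
v = 6120 ft/s = 1865 m/s; f = 0.0275 kHz = 27.50 Hz.
λ = 67.83 m
67.83 m × (1 km / 1000 m) = 0.06783 km

0.0678 km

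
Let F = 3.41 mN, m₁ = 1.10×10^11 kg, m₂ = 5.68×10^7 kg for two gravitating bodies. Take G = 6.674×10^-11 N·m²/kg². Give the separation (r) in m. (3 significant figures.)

Solving F = G·m₁·m₂/r² for r: r = √(G·m₁m₂/F).
F = 3.41 mN = 0.003410 N; m₁ = 1.10×10^11 kg; m₂ = 5.68×10^7 kg; G = 6.674×10^-11 N·m²/kg².
r = 3.497×10^5 m

3.50×10^5 m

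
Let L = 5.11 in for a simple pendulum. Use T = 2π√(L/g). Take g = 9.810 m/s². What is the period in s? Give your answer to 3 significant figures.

0.723 s

Directly: T = 2π√(L/g).
L = 5.11 in = 0.1298 m; g = 9.810 m/s².
T = 0.7227 s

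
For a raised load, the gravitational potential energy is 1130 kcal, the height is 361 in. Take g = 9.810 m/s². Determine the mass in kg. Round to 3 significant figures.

52600 kg

Solving PE = m·g·h for m: m = PE/(g·h).
PE = 1130 kcal = 4.728×10^6 J; h = 361 in = 9.169 m; g = 9.810 m/s².
m = 52561 kg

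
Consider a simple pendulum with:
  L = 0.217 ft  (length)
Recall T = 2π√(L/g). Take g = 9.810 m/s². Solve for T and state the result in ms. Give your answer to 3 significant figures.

T is given directly by: T = 2π√(L/g).
L = 0.217 ft = 0.06614 m; g = 9.810 m/s².
T = 0.5159 s
0.5159 s × (1 ms / 0.001000 s) = 515.9 ms

516 ms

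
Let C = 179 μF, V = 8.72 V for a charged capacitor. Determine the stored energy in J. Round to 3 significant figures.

Directly: E = ½CV².
C = 179 μF = 1.790×10^-4 F; V = 8.72 V.
E = 0.006805 J

0.00681 J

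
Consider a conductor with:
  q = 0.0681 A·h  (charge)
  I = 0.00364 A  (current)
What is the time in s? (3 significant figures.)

Rearranging q = I·t for t: t = q/I.
q = 0.0681 A·h = 245.2 C; I = 0.00364 A.
t = 67352 s

67400 s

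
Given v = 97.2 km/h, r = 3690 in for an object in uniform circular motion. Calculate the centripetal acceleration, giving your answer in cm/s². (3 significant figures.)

778 cm/s²

Directly: a = v²/r.
v = 97.2 km/h = 27.00 m/s; r = 3690 in = 93.73 m.
a = 7.778 m/s²
7.778 m/s² × (1 cm/s² / 0.01000 m/s²) = 777.8 cm/s²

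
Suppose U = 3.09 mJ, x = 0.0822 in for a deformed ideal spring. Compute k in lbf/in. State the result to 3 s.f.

8.10 lbf/in

Solving U = ½k·x² for k: k = 2U/x².
U = 3.09 mJ = 0.003090 J; x = 0.0822 in = 0.002088 m.
k = 1418 N/m
1418 N/m × (1 lbf/in / 175.1 N/m) = 8.095 lbf/in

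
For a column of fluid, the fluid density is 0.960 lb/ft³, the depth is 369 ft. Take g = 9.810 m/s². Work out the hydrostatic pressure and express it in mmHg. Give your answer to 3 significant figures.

Directly: P = ρgh.
ρ = 0.960 lb/ft³ = 15.38 kg/m³; h = 369 ft = 112.5 m; g = 9.810 m/s².
P = 16967 Pa  (the unit combination reduces to kg/(m·s²) = Pa)
16967 Pa × (1 mmHg / 133.3 Pa) = 127.3 mmHg

127 mmHg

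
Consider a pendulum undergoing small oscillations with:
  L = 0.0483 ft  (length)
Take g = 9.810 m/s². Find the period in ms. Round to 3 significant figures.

243 ms

Directly: T = 2π√(L/g).
L = 0.0483 ft = 0.01472 m; g = 9.810 m/s².
T = 0.2434 s
0.2434 s × (1 ms / 0.001000 s) = 243.4 ms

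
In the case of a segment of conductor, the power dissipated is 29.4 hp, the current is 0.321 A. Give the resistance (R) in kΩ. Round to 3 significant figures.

Rearranging: R = P/I².
P = 29.4 hp = 21924 W; I = 0.321 A.
R = 2.128×10^5 Ω
2.128×10^5 Ω × (1 kΩ / 1000 Ω) = 212.8 kΩ

213 kΩ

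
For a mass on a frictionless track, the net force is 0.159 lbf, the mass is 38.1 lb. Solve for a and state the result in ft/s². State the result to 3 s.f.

From Newton's second law: a = F/m.
F = 0.159 lbf = 0.7073 N; m = 38.1 lb = 17.28 kg.
a = 0.04093 m/s²
0.04093 m/s² × (1 ft/s² / 0.3048 m/s²) = 0.1343 ft/s²

0.134 ft/s²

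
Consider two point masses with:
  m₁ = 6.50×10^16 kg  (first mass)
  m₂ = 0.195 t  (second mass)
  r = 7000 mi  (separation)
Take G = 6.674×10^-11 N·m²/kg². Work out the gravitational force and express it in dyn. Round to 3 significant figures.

From Newton's law of gravitation: F = Gm₁m₂/r².
m₁ = 6.50×10^16 kg; m₂ = 0.195 t = 195.0 kg; r = 7000 mi = 1.127×10^7 m; G = 6.674×10^-11 N·m²/kg².
F = 6.666×10^-6 N
6.666×10^-6 N × (1 dyn / 1.000×10^-5 N) = 0.6666 dyn

0.667 dyn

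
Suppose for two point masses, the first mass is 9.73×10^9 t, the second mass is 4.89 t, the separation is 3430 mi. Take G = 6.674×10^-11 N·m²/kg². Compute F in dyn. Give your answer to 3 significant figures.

From Newton's law of gravitation: F = Gm₁m₂/r².
m₁ = 9.73×10^9 t = 9.730×10^12 kg; m₂ = 4.89 t = 4890 kg; r = 3430 mi = 5.520×10^6 m; G = 6.674×10^-11 N·m²/kg².
F = 1.042×10^-7 N  (the unit combination reduces to kg·m/s² = N)
1.042×10^-7 N × (1 dyn / 1.000×10^-5 N) = 0.01042 dyn

0.0104 dyn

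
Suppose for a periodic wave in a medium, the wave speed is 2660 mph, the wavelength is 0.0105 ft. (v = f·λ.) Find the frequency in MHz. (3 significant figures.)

Solving v = f·λ for f: f = v/λ.
v = 2660 mph = 1189 m/s; λ = 0.0105 ft = 0.003200 m.
f = 3.716×10^5 Hz
3.716×10^5 Hz × (1 MHz / 1.000×10^6 Hz) = 0.3716 MHz

0.372 MHz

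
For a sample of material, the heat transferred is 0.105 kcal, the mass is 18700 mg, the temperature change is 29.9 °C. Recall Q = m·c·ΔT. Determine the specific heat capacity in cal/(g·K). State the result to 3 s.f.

Rearranging: c = Q/(m·ΔT).
Q = 0.105 kcal = 439.3 J; m = 18700 mg = 0.01870 kg; ΔT = 29.9 °C = 29.90 K.
c = 785.7 J/(kg·K)
785.7 J/(kg·K) × (1 cal/(g·K) / 4184 J/(kg·K)) = 0.1878 cal/(g·K)

0.188 cal/(g·K)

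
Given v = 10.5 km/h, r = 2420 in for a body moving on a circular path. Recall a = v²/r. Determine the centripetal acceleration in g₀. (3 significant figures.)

0.0141 g₀

Directly: a = v²/r.
v = 10.5 km/h = 2.917 m/s; r = 2420 in = 61.47 m.
a = 0.1384 m/s²
0.1384 m/s² × (1 g₀ / 9.807 m/s²) = 0.01411 g₀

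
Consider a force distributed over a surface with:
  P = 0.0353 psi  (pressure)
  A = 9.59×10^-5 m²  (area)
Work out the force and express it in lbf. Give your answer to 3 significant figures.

Rearranging P = F/A for F: F = P·A.
P = 0.0353 psi = 243.4 Pa; A = 9.59×10^-5 m².
F = 0.02334 N
0.02334 N × (1 lbf / 4.448 N) = 0.005247 lbf

0.00525 lbf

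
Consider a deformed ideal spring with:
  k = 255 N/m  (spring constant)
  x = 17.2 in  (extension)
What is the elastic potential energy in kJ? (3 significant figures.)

0.0243 kJ

U is given directly by: U = ½kx².
k = 255 N/m; x = 17.2 in = 0.4369 m.
U = 24.34 J  (the unit combination reduces to kg·m²/s² = J)
24.34 J × (1 kJ / 1000 J) = 0.02434 kJ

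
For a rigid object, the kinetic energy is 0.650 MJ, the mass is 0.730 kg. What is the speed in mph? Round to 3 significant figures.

2990 mph

Rearranging KE = ½mv² for v: v = √(2·KE/m).
KE = 0.650 MJ = 6.500×10^5 J; m = 0.730 kg.
v = 1334 m/s
1334 m/s × (1 mph / 0.4470 m/s) = 2985 mph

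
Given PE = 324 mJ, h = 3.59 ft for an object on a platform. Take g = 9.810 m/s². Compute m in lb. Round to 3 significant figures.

0.0665 lb

Rearranging PE = m·g·h for m: m = PE/(g·h).
PE = 324 mJ = 0.3240 J; h = 3.59 ft = 1.094 m; g = 9.810 m/s².
m = 0.03018 kg
0.03018 kg × (1 lb / 0.4536 kg) = 0.06654 lb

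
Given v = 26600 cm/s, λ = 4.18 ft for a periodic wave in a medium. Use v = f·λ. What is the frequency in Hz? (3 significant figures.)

Rearranging: f = v/λ.
v = 26600 cm/s = 266.0 m/s; λ = 4.18 ft = 1.274 m.
f = 208.8 Hz

209 Hz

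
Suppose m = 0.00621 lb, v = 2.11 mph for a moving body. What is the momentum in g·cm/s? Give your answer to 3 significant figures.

266 g·cm/s

Directly: p = mv.
m = 0.00621 lb = 0.002817 kg; v = 2.11 mph = 0.9433 m/s.
p = 0.002657 kg·m/s
0.002657 kg·m/s × (1 g·cm/s / 1.000×10^-5 kg·m/s) = 265.7 g·cm/s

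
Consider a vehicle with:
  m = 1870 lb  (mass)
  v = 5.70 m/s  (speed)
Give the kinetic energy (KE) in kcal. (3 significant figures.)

Directly: KE = ½mv².
m = 1870 lb = 848.2 kg; v = 5.70 m/s.
KE = 13779 J  (the unit combination reduces to kg·m²/s² = J)
13779 J × (1 kcal / 4184 J) = 3.293 kcal

3.29 kcal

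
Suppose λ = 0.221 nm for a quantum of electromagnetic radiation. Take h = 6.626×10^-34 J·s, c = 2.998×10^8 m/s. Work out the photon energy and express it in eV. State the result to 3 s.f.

E is given directly by: E = hc/λ.
λ = 0.221 nm = 2.210×10^-10 m; h = 6.626×10^-34 J·s; c = 2.998×10^8 m/s.
E = 8.989×10^-16 J
8.989×10^-16 J × (1 eV / 1.602×10^-19 J) = 5610 eV

5610 eV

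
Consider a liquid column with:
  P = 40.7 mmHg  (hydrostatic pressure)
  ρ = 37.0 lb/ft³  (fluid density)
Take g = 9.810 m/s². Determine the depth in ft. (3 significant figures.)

3.06 ft

Rearranging: h = P/(ρ·g).
P = 40.7 mmHg = 5426 Pa; ρ = 37.0 lb/ft³ = 592.7 kg/m³; g = 9.810 m/s².
h = 0.9333 m
0.9333 m × (1 ft / 0.3048 m) = 3.062 ft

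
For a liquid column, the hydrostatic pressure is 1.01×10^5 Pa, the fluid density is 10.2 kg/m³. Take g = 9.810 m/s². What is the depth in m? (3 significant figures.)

Rearranging P = ρ·g·h for h: h = P/(ρ·g).
P = 1.01×10^5 Pa; ρ = 10.2 kg/m³; g = 9.810 m/s².
h = 1009 m

1010 m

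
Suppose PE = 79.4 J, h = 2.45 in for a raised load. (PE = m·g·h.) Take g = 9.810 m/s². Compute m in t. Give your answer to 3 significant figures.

0.130 t

Rearranging: m = PE/(g·h).
PE = 79.4 J; h = 2.45 in = 0.06223 m; g = 9.810 m/s².
m = 130.1 kg
130.1 kg × (1 t / 1000 kg) = 0.1301 t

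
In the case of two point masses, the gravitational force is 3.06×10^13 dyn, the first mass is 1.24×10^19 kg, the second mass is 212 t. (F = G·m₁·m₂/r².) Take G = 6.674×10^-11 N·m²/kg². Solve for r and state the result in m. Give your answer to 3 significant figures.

757 m

From Newton's law of gravitation: r = √(G·m₁m₂/F).
F = 3.06×10^13 dyn = 3.060×10^8 N; m₁ = 1.24×10^19 kg; m₂ = 212 t = 2.120×10^5 kg; G = 6.674×10^-11 N·m²/kg².
r = 757.2 m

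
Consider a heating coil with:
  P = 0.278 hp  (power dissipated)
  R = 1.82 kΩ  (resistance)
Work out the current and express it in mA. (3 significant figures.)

337 mA

Rearranging: I = √(P/R).
P = 0.278 hp = 207.3 W; R = 1.82 kΩ = 1820 Ω.
I = 0.3375 A
0.3375 A × (1 mA / 0.001000 A) = 337.5 mA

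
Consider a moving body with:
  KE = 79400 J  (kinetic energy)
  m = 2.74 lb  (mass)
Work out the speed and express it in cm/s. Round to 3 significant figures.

35700 cm/s

Rearranging: v = √(2·KE/m).
KE = 79400 J; m = 2.74 lb = 1.243 kg.
v = 357.5 m/s
357.5 m/s × (1 cm/s / 0.01000 m/s) = 35745 cm/s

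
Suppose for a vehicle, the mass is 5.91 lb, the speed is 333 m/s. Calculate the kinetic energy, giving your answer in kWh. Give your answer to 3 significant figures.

0.0413 kWh

Directly: KE = ½mv².
m = 5.91 lb = 2.681 kg; v = 333 m/s.
KE = 1.486×10^5 J  (the unit combination reduces to kg·m²/s² = J)
1.486×10^5 J × (1 kWh / 3.600×10^6 J) = 0.04129 kWh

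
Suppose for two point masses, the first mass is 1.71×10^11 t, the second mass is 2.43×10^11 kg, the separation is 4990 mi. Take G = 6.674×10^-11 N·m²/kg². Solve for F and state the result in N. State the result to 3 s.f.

F is given directly by: F = Gm₁m₂/r².
m₁ = 1.71×10^11 t = 1.710×10^14 kg; m₂ = 2.43×10^11 kg; r = 4990 mi = 8.031×10^6 m; G = 6.674×10^-11 N·m²/kg².
F = 43.00 N

43.0 N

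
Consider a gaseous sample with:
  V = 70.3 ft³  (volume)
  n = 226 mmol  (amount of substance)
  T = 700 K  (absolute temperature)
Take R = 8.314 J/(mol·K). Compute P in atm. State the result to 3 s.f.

Directly: P = nRT/V.
V = 70.3 ft³ = 1.991 m³; n = 226 mmol = 0.2260 mol; T = 700 K; R = 8.314 J/(mol·K).
P = 660.7 Pa
660.7 Pa × (1 atm / 1.013×10^5 Pa) = 0.006521 atm

0.00652 atm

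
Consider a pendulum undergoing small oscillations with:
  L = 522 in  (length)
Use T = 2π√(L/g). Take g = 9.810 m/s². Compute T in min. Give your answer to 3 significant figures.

Directly: T = 2π√(L/g).
L = 522 in = 13.26 m; g = 9.810 m/s².
T = 7.305 s
7.305 s × (1 min / 60.00 s) = 0.1217 min

0.122 min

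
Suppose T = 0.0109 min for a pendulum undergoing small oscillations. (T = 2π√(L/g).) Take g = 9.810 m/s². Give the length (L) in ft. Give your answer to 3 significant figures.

0.349 ft

Rearranging T = 2π√(L/g) for L: L = g·(T/2π)².
T = 0.0109 min = 0.6540 s; g = 9.810 m/s².
L = 0.1063 m
0.1063 m × (1 ft / 0.3048 m) = 0.3487 ft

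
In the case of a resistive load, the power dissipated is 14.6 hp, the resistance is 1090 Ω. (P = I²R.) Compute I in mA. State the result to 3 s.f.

Rearranging: I = √(P/R).
P = 14.6 hp = 10887 W; R = 1090 Ω.
I = 3.160 A
3.160 A × (1 mA / 0.001000 A) = 3160 mA

3160 mA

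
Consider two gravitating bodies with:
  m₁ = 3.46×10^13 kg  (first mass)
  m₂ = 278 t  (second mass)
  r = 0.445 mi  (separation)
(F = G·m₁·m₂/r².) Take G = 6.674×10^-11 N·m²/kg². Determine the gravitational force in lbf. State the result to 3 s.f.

281 lbf

From Newton's law of gravitation: F = Gm₁m₂/r².
m₁ = 3.46×10^13 kg; m₂ = 278 t = 2.780×10^5 kg; r = 0.445 mi = 716.2 m; G = 6.674×10^-11 N·m²/kg².
F = 1252 N
1252 N × (1 lbf / 4.448 N) = 281.4 lbf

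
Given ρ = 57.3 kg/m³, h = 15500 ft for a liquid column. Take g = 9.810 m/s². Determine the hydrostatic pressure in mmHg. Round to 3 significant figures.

P is given directly by: P = ρgh.
ρ = 57.3 kg/m³; h = 15500 ft = 4724 m; g = 9.810 m/s².
P = 2.656×10^6 Pa
2.656×10^6 Pa × (1 mmHg / 133.3 Pa) = 19919 mmHg

19900 mmHg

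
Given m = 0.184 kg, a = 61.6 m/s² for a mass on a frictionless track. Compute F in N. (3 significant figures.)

11.3 N

From Newton's second law: F = m·a.
m = 0.184 kg; a = 61.6 m/s².
F = 11.33 N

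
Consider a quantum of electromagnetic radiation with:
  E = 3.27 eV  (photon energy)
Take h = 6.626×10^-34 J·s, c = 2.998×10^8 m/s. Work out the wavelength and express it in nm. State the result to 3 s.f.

379 nm

Solving E = h·c/λ for λ: λ = hc/E.
E = 3.27 eV = 5.239×10^-19 J; h = 6.626×10^-34 J·s; c = 2.998×10^8 m/s.
λ = 3.792×10^-7 m
3.792×10^-7 m × (1 nm / 1.000×10^-9 m) = 379.2 nm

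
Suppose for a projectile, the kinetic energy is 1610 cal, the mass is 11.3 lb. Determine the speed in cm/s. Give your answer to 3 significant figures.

5130 cm/s

Solving KE = ½mv² for v: v = √(2·KE/m).
KE = 1610 cal = 6736 J; m = 11.3 lb = 5.126 kg.
v = 51.27 m/s
51.27 m/s × (1 cm/s / 0.01000 m/s) = 5127 cm/s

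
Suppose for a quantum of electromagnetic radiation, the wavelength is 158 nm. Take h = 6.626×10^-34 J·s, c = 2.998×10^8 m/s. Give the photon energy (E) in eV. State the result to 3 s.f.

E is given directly by: E = hc/λ.
λ = 158 nm = 1.580×10^-7 m; h = 6.626×10^-34 J·s; c = 2.998×10^8 m/s.
E = 1.257×10^-18 J
1.257×10^-18 J × (1 eV / 1.602×10^-19 J) = 7.847 eV

7.85 eV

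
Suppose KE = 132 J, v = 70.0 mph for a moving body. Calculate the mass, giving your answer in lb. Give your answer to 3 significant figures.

0.594 lb

Solving KE = ½mv² for m: m = 2·KE/v².
KE = 132 J; v = 70.0 mph = 31.29 m/s.
m = 0.2696 kg
0.2696 kg × (1 lb / 0.4536 kg) = 0.5944 lb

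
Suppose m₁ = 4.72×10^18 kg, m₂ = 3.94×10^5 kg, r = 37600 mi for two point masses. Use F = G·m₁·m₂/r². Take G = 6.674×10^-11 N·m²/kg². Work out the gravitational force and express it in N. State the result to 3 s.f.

0.0339 N

From Newton's law of gravitation: F = Gm₁m₂/r².
m₁ = 4.72×10^18 kg; m₂ = 3.94×10^5 kg; r = 37600 mi = 6.051×10^7 m; G = 6.674×10^-11 N·m²/kg².
F = 0.03390 N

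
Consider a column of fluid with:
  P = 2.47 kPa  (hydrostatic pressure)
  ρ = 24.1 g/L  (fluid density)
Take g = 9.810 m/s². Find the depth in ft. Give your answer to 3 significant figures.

34.3 ft

Solving P = ρ·g·h for h: h = P/(ρ·g).
P = 2.47 kPa = 2470 Pa; ρ = 24.1 g/L = 24.10 kg/m³; g = 9.810 m/s².
h = 10.45 m
10.45 m × (1 ft / 0.3048 m) = 34.28 ft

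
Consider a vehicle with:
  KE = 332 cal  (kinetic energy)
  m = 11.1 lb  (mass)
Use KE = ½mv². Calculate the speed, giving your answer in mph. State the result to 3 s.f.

52.5 mph

Rearranging: v = √(2·KE/m).
KE = 332 cal = 1389 J; m = 11.1 lb = 5.035 kg.
v = 23.49 m/s
23.49 m/s × (1 mph / 0.4470 m/s) = 52.55 mph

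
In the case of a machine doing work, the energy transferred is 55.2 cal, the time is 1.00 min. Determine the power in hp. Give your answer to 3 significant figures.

0.00516 hp

Directly: P = W/t.
W = 55.2 cal = 231.0 J; t = 1.00 min = 60.00 s.
P = 3.849 W  (the unit combination reduces to kg·m²/s³ = W)
3.849 W × (1 hp / 745.7 W) = 0.005162 hp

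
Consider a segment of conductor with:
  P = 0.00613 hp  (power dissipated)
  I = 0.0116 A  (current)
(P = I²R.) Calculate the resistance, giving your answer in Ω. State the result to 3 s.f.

34000 Ω

Rearranging: R = P/I².
P = 0.00613 hp = 4.571 W; I = 0.0116 A.
R = 33971 Ω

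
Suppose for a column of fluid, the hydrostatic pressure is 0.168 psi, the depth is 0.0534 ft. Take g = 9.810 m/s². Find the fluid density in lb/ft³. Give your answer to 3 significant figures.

453 lb/ft³

Rearranging P = ρ·g·h for ρ: ρ = P/(g·h).
P = 0.168 psi = 1158 Pa; h = 0.0534 ft = 0.01628 m; g = 9.810 m/s².
ρ = 7254 kg/m³
7254 kg/m³ × (1 lb/ft³ / 16.02 kg/m³) = 452.9 lb/ft³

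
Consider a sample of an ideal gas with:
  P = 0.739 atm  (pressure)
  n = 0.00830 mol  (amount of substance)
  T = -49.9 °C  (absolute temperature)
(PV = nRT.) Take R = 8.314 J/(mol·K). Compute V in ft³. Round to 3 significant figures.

From the ideal-gas law: V = nRT/P.
P = 0.739 atm = 74879 Pa; n = 0.00830 mol; T = -49.9 °C = 223.2 K; R = 8.314 J/(mol·K).
V = 2.057×10^-4 m³
2.057×10^-4 m³ × (1 ft³ / 0.02832 m³) = 0.007266 ft³

0.00727 ft³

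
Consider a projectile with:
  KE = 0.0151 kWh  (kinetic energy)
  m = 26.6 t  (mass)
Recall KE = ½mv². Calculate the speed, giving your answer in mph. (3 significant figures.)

4.52 mph

Rearranging: v = √(2·KE/m).
KE = 0.0151 kWh = 54360 J; m = 26.6 t = 26600 kg.
v = 2.022 m/s
2.022 m/s × (1 mph / 0.4470 m/s) = 4.522 mph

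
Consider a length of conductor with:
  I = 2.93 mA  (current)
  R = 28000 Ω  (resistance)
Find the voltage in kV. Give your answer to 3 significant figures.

From Ohm's law: V = IR.
I = 2.93 mA = 0.002930 A; R = 28000 Ω.
V = 82.04 V
82.04 V × (1 kV / 1000 V) = 0.08204 kV

0.0820 kV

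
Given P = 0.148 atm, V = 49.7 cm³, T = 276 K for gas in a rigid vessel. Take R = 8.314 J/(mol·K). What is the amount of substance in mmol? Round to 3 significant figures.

0.325 mmol

From the ideal-gas law: n = PV/(RT).
P = 0.148 atm = 14996 Pa; V = 49.7 cm³ = 4.970×10^-5 m³; T = 276 K; R = 8.314 J/(mol·K).
n = 3.248×10^-4 mol
3.248×10^-4 mol × (1 mmol / 0.001000 mol) = 0.3248 mmol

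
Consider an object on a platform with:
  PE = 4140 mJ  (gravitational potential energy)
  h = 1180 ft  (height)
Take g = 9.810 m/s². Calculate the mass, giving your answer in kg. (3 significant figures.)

Rearranging: m = PE/(g·h).
PE = 4140 mJ = 4.140 J; h = 1180 ft = 359.7 m; g = 9.810 m/s².
m = 0.001173 kg

0.00117 kg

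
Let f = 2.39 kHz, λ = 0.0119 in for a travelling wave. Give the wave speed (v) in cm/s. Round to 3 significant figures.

Directly: v = fλ.
f = 2.39 kHz = 2390 Hz; λ = 0.0119 in = 3.023×10^-4 m.
v = 0.7224 m/s
0.7224 m/s × (1 cm/s / 0.01000 m/s) = 72.24 cm/s

72.2 cm/s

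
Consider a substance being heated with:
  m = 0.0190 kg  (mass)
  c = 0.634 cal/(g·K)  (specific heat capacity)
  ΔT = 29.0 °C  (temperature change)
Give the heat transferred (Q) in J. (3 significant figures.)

Q is given directly by: Q = mcΔT.
m = 0.0190 kg; c = 0.634 cal/(g·K) = 2653 J/(kg·K); ΔT = 29.0 °C = 29.00 K.
Q = 1462 J  (the unit combination reduces to kg·m²/s² = J)

1460 J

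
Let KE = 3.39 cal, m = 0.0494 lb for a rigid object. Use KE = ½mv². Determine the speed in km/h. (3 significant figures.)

128 km/h

Rearranging: v = √(2·KE/m).
KE = 3.39 cal = 14.18 J; m = 0.0494 lb = 0.02241 kg.
v = 35.58 m/s
35.58 m/s × (1 km/h / 0.2778 m/s) = 128.1 km/h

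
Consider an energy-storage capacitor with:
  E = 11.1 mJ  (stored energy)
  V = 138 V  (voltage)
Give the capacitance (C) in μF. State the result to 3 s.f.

1.17 μF

Rearranging E = ½C·V² for C: C = 2E/V².
E = 11.1 mJ = 0.01110 J; V = 138 V.
C = 1.166×10^-6 F
1.166×10^-6 F × (1 μF / 1.000×10^-6 F) = 1.166 μF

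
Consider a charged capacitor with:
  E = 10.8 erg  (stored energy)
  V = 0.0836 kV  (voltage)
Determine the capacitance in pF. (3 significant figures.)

309 pF

Solving E = ½C·V² for C: C = 2E/V².
E = 10.8 erg = 1.080×10^-6 J; V = 0.0836 kV = 83.60 V.
C = 3.091×10^-10 F
3.091×10^-10 F × (1 pF / 1.000×10^-12 F) = 309.1 pF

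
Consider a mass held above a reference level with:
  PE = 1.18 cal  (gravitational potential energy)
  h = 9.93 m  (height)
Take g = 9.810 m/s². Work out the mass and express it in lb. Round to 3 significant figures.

Solving PE = m·g·h for m: m = PE/(g·h).
PE = 1.18 cal = 4.937 J; h = 9.93 m; g = 9.810 m/s².
m = 0.05068 kg
0.05068 kg × (1 lb / 0.4536 kg) = 0.1117 lb

0.112 lb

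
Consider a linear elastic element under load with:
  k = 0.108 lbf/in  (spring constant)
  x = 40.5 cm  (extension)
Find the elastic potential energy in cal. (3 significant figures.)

0.371 cal

U is given directly by: U = ½kx².
k = 0.108 lbf/in = 18.91 N/m; x = 40.5 cm = 0.4050 m.
U = 1.551 J  (the unit combination reduces to kg·m²/s² = J)
1.551 J × (1 cal / 4.184 J) = 0.3707 cal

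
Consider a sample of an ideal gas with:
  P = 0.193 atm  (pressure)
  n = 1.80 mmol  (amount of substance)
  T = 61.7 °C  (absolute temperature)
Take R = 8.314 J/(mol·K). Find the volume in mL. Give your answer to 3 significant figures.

256 mL

From the ideal-gas law: V = nRT/P.
P = 0.193 atm = 19556 Pa; n = 1.80 mmol = 0.001800 mol; T = 61.7 °C = 334.8 K; R = 8.314 J/(mol·K).
V = 2.562×10^-4 m³
2.562×10^-4 m³ × (1 mL / 1.000×10^-6 m³) = 256.2 mL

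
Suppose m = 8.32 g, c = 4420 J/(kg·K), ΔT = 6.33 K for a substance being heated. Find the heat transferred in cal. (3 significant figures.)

Directly: Q = mcΔT.
m = 8.32 g = 0.008320 kg; c = 4420 J/(kg·K); ΔT = 6.33 K.
Q = 232.8 J
232.8 J × (1 cal / 4.184 J) = 55.64 cal

55.6 cal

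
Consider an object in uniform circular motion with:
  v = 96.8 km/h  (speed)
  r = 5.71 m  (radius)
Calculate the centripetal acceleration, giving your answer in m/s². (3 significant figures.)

127 m/s²

a is given directly by: a = v²/r.
v = 96.8 km/h = 26.89 m/s; r = 5.71 m.
a = 126.6 m/s²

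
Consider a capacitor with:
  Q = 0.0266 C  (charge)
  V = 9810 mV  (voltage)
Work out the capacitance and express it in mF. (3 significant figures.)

C is given directly by: C = Q/V.
Q = 0.0266 C; V = 9810 mV = 9.810 V.
C = 0.002712 F
0.002712 F × (1 mF / 0.001000 F) = 2.712 mF

2.71 mF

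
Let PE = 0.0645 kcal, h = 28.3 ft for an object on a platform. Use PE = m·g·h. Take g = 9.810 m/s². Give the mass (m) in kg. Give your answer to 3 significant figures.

Solving PE = m·g·h for m: m = PE/(g·h).
PE = 0.0645 kcal = 269.9 J; h = 28.3 ft = 8.626 m; g = 9.810 m/s².
m = 3.189 kg

3.19 kg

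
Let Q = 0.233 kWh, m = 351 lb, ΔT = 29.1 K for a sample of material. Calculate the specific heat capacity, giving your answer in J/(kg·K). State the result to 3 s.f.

181 J/(kg·K)

Rearranging Q = m·c·ΔT for c: c = Q/(m·ΔT).
Q = 0.233 kWh = 8.388×10^5 J; m = 351 lb = 159.2 kg; ΔT = 29.1 K.
c = 181.0 J/(kg·K)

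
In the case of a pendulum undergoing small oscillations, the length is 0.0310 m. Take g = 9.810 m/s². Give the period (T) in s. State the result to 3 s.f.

0.353 s

T is given directly by: T = 2π√(L/g).
L = 0.0310 m; g = 9.810 m/s².
T = 0.3532 s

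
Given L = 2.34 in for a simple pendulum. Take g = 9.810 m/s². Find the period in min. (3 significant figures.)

T is given directly by: T = 2π√(L/g).
L = 2.34 in = 0.05944 m; g = 9.810 m/s².
T = 0.4891 s
0.4891 s × (1 min / 60.00 s) = 0.008151 min

0.00815 min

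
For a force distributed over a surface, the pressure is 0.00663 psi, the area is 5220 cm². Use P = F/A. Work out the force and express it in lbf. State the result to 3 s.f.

Rearranging: F = P·A.
P = 0.00663 psi = 45.71 Pa; A = 5220 cm² = 0.5220 m².
F = 23.86 N
23.86 N × (1 lbf / 4.448 N) = 5.364 lbf

5.36 lbf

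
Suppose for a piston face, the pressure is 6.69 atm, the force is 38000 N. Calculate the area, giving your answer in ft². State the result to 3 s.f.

Solving P = F/A for A: A = F/P.
P = 6.69 atm = 6.779×10^5 Pa; F = 38000 N.
A = 0.05606 m²
0.05606 m² × (1 ft² / 0.09290 m²) = 0.6034 ft²

0.603 ft²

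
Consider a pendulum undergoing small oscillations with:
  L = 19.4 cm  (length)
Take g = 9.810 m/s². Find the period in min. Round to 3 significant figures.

0.0147 min

T is given directly by: T = 2π√(L/g).
L = 19.4 cm = 0.1940 m; g = 9.810 m/s².
T = 0.8836 s
0.8836 s × (1 min / 60.00 s) = 0.01473 min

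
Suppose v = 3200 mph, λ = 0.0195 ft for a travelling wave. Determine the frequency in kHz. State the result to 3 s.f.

Rearranging v = f·λ for f: f = v/λ.
v = 3200 mph = 1431 m/s; λ = 0.0195 ft = 0.005944 m.
f = 2.407×10^5 Hz
2.407×10^5 Hz × (1 kHz / 1000 Hz) = 240.7 kHz

241 kHz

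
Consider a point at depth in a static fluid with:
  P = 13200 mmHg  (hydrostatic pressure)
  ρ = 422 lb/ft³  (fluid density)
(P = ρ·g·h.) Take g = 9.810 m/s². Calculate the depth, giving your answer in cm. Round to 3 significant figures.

2650 cm

Solving P = ρ·g·h for h: h = P/(ρ·g).
P = 13200 mmHg = 1.760×10^6 Pa; ρ = 422 lb/ft³ = 6760 kg/m³; g = 9.810 m/s².
h = 26.54 m
26.54 m × (1 cm / 0.01000 m) = 2654 cm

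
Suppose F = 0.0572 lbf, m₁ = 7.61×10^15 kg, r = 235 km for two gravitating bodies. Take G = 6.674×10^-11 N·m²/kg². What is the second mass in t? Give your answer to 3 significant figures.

Rearranging: m₂ = F·r²/(G·m₁).
F = 0.0572 lbf = 0.2544 N; m₁ = 7.61×10^15 kg; r = 235 km = 2.350×10^5 m; G = 6.674×10^-11 N·m²/kg².
m₂ = 27666 kg
27666 kg × (1 t / 1000 kg) = 27.67 t

27.7 t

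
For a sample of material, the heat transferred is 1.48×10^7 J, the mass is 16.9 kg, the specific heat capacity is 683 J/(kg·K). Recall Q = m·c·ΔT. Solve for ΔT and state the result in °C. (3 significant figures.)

1280 °C

Rearranging: ΔT = Q/(m·c).
Q = 1.48×10^7 J; m = 16.9 kg; c = 683 J/(kg·K).
ΔT = 1282 K
Since 1 °C = 1 K, 1282 °C.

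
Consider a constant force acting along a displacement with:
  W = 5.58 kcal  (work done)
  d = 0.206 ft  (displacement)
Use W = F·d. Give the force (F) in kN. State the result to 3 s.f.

372 kN

Rearranging W = F·d for F: F = W/d.
W = 5.58 kcal = 23347 J; d = 0.206 ft = 0.06279 m.
F = 3.718×10^5 N
3.718×10^5 N × (1 kN / 1000 N) = 371.8 kN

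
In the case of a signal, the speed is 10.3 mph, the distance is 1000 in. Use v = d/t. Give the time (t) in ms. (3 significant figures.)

5520 ms

Rearranging: t = d/v.
v = 10.3 mph = 4.605 m/s; d = 1000 in = 25.40 m.
t = 5.516 s
5.516 s × (1 ms / 0.001000 s) = 5516 ms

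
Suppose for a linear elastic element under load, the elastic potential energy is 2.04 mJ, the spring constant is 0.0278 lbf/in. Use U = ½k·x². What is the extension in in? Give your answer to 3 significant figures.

Solving U = ½k·x² for x: x = √(2U/k).
U = 2.04 mJ = 0.002040 J; k = 0.0278 lbf/in = 4.869 N/m.
x = 0.02895 m
0.02895 m × (1 in / 0.02540 m) = 1.140 in

1.14 in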